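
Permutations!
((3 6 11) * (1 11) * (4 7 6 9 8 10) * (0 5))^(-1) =((0 5)(1 11 3 9 8 10 4 7 6))^(-1) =(0 5)(1 6 7 4 10 8 9 3 11)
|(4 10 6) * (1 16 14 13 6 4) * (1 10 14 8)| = 15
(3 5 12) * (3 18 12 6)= (3 5 6)(12 18)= [0, 1, 2, 5, 4, 6, 3, 7, 8, 9, 10, 11, 18, 13, 14, 15, 16, 17, 12]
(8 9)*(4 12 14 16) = (4 12 14 16)(8 9) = [0, 1, 2, 3, 12, 5, 6, 7, 9, 8, 10, 11, 14, 13, 16, 15, 4]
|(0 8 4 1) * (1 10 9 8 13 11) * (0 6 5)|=|(0 13 11 1 6 5)(4 10 9 8)|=12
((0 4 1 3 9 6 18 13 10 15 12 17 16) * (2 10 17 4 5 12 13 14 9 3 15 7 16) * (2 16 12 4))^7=((0 5 4 1 15 13 17 16)(2 10 7 12)(6 18 14 9))^7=(0 16 17 13 15 1 4 5)(2 12 7 10)(6 9 14 18)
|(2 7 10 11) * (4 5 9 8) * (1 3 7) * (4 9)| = 6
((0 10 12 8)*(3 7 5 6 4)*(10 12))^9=(12)(3 4 6 5 7)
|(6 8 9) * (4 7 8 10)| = 6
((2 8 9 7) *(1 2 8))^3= ((1 2)(7 8 9))^3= (9)(1 2)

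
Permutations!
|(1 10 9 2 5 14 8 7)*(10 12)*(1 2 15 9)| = |(1 12 10)(2 5 14 8 7)(9 15)| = 30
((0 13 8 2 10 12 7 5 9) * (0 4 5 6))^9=((0 13 8 2 10 12 7 6)(4 5 9))^9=(0 13 8 2 10 12 7 6)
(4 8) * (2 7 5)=[0, 1, 7, 3, 8, 2, 6, 5, 4]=(2 7 5)(4 8)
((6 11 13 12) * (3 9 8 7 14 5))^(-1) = (3 5 14 7 8 9)(6 12 13 11)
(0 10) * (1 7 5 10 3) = (0 3 1 7 5 10) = [3, 7, 2, 1, 4, 10, 6, 5, 8, 9, 0]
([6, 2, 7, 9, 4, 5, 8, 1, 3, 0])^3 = [3, 1, 2, 6, 4, 5, 9, 7, 0, 8]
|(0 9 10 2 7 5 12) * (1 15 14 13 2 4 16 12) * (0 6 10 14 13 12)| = 24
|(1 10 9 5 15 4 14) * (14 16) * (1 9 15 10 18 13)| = 21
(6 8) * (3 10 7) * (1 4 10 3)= (1 4 10 7)(6 8)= [0, 4, 2, 3, 10, 5, 8, 1, 6, 9, 7]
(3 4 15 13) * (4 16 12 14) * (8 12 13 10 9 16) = (3 8 12 14 4 15 10 9 16 13) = [0, 1, 2, 8, 15, 5, 6, 7, 12, 16, 9, 11, 14, 3, 4, 10, 13]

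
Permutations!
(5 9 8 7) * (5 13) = [0, 1, 2, 3, 4, 9, 6, 13, 7, 8, 10, 11, 12, 5] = (5 9 8 7 13)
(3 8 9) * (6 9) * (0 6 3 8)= (0 6 9 8 3)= [6, 1, 2, 0, 4, 5, 9, 7, 3, 8]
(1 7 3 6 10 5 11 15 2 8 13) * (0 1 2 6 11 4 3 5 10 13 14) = (0 1 7 5 4 3 11 15 6 13 2 8 14) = [1, 7, 8, 11, 3, 4, 13, 5, 14, 9, 10, 15, 12, 2, 0, 6]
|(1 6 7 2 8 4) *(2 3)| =|(1 6 7 3 2 8 4)| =7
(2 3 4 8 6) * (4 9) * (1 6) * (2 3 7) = (1 6 3 9 4 8)(2 7) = [0, 6, 7, 9, 8, 5, 3, 2, 1, 4]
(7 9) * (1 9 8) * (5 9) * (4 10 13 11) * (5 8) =(1 8)(4 10 13 11)(5 9 7) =[0, 8, 2, 3, 10, 9, 6, 5, 1, 7, 13, 4, 12, 11]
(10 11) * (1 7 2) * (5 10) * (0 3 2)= [3, 7, 1, 2, 4, 10, 6, 0, 8, 9, 11, 5]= (0 3 2 1 7)(5 10 11)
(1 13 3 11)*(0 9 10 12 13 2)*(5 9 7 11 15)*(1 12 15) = (0 7 11 12 13 3 1 2)(5 9 10 15) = [7, 2, 0, 1, 4, 9, 6, 11, 8, 10, 15, 12, 13, 3, 14, 5]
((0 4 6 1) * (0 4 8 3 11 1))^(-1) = (0 6 4 1 11 3 8) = ((0 8 3 11 1 4 6))^(-1)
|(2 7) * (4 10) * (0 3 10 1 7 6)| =|(0 3 10 4 1 7 2 6)| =8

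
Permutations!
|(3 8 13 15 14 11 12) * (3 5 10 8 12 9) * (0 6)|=|(0 6)(3 12 5 10 8 13 15 14 11 9)|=10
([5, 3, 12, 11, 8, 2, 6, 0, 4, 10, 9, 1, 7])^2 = (0 2 7 5 12)(1 11 3)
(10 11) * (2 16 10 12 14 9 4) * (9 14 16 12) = (2 12 16 10 11 9 4) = [0, 1, 12, 3, 2, 5, 6, 7, 8, 4, 11, 9, 16, 13, 14, 15, 10]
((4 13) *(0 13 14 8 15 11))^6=((0 13 4 14 8 15 11))^6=(0 11 15 8 14 4 13)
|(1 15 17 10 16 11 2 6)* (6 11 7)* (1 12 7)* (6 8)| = 20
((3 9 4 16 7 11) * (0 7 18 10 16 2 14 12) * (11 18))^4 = ((0 7 18 10 16 11 3 9 4 2 14 12))^4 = (0 16 4)(2 7 11)(3 14 18)(9 12 10)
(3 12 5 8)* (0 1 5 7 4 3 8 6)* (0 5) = (0 1)(3 12 7 4)(5 6) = [1, 0, 2, 12, 3, 6, 5, 4, 8, 9, 10, 11, 7]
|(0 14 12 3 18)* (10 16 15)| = |(0 14 12 3 18)(10 16 15)| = 15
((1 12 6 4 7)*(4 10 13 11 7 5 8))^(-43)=((1 12 6 10 13 11 7)(4 5 8))^(-43)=(1 7 11 13 10 6 12)(4 8 5)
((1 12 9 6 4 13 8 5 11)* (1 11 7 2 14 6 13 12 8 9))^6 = (1 6 7)(2 8 4)(5 12 14)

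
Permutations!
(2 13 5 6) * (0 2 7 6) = (0 2 13 5)(6 7) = [2, 1, 13, 3, 4, 0, 7, 6, 8, 9, 10, 11, 12, 5]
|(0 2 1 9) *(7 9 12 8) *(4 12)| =|(0 2 1 4 12 8 7 9)| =8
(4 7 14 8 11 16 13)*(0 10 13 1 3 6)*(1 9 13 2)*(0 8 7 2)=(0 10)(1 3 6 8 11 16 9 13 4 2)(7 14)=[10, 3, 1, 6, 2, 5, 8, 14, 11, 13, 0, 16, 12, 4, 7, 15, 9]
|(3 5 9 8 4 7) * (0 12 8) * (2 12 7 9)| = 9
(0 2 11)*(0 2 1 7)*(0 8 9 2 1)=(1 7 8 9 2 11)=[0, 7, 11, 3, 4, 5, 6, 8, 9, 2, 10, 1]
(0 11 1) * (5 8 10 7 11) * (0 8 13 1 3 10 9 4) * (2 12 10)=(0 5 13 1 8 9 4)(2 12 10 7 11 3)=[5, 8, 12, 2, 0, 13, 6, 11, 9, 4, 7, 3, 10, 1]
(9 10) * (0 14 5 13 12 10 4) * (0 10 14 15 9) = (0 15 9 4 10)(5 13 12 14) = [15, 1, 2, 3, 10, 13, 6, 7, 8, 4, 0, 11, 14, 12, 5, 9]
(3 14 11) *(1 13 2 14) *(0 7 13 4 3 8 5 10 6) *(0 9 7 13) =(0 13 2 14 11 8 5 10 6 9 7)(1 4 3) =[13, 4, 14, 1, 3, 10, 9, 0, 5, 7, 6, 8, 12, 2, 11]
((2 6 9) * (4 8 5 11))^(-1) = ((2 6 9)(4 8 5 11))^(-1) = (2 9 6)(4 11 5 8)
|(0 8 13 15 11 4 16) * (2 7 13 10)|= |(0 8 10 2 7 13 15 11 4 16)|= 10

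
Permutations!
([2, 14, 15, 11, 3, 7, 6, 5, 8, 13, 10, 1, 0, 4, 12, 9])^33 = (15)(5 7)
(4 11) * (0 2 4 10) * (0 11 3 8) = (0 2 4 3 8)(10 11) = [2, 1, 4, 8, 3, 5, 6, 7, 0, 9, 11, 10]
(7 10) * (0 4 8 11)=[4, 1, 2, 3, 8, 5, 6, 10, 11, 9, 7, 0]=(0 4 8 11)(7 10)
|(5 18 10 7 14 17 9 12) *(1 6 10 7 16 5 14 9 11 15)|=13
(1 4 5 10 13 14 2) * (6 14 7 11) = (1 4 5 10 13 7 11 6 14 2) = [0, 4, 1, 3, 5, 10, 14, 11, 8, 9, 13, 6, 12, 7, 2]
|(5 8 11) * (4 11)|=|(4 11 5 8)|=4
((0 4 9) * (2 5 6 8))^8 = ((0 4 9)(2 5 6 8))^8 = (0 9 4)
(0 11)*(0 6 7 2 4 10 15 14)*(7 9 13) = [11, 1, 4, 3, 10, 5, 9, 2, 8, 13, 15, 6, 12, 7, 0, 14] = (0 11 6 9 13 7 2 4 10 15 14)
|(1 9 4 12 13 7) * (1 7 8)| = 6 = |(1 9 4 12 13 8)|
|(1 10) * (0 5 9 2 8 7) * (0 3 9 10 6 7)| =10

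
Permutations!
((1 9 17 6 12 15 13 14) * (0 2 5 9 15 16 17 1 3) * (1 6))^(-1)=((0 2 5 9 6 12 16 17 1 15 13 14 3))^(-1)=(0 3 14 13 15 1 17 16 12 6 9 5 2)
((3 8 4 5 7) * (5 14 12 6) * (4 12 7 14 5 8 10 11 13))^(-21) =(3 13 14 10 4 7 11 5)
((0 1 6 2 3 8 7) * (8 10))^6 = ((0 1 6 2 3 10 8 7))^6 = (0 8 3 6)(1 7 10 2)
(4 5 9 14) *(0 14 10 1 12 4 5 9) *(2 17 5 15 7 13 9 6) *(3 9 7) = (0 14 15 3 9 10 1 12 4 6 2 17 5)(7 13) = [14, 12, 17, 9, 6, 0, 2, 13, 8, 10, 1, 11, 4, 7, 15, 3, 16, 5]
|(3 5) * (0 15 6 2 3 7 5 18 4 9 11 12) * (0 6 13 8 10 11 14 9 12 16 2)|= |(0 15 13 8 10 11 16 2 3 18 4 12 6)(5 7)(9 14)|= 26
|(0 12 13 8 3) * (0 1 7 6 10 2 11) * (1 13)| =24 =|(0 12 1 7 6 10 2 11)(3 13 8)|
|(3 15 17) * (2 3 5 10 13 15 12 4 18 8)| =30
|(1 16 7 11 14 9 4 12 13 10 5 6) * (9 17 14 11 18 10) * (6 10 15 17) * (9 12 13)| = 8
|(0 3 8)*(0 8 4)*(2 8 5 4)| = 6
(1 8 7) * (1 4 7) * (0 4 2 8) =(0 4 7 2 8 1) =[4, 0, 8, 3, 7, 5, 6, 2, 1]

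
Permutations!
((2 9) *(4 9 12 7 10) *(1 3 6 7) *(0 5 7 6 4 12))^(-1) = (0 2 9 4 3 1 12 10 7 5)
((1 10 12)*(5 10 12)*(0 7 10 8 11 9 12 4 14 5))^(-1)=((0 7 10)(1 4 14 5 8 11 9 12))^(-1)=(0 10 7)(1 12 9 11 8 5 14 4)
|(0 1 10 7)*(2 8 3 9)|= 4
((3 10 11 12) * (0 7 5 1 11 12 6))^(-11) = ((0 7 5 1 11 6)(3 10 12))^(-11) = (0 7 5 1 11 6)(3 10 12)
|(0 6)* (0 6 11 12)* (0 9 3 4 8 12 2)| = 15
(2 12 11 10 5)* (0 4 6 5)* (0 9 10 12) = (0 4 6 5 2)(9 10)(11 12) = [4, 1, 0, 3, 6, 2, 5, 7, 8, 10, 9, 12, 11]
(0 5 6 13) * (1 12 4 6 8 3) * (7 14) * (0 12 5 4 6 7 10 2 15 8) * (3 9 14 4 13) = (0 13 12 6 3 1 5)(2 15 8 9 14 10)(4 7) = [13, 5, 15, 1, 7, 0, 3, 4, 9, 14, 2, 11, 6, 12, 10, 8]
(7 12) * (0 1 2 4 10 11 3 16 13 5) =(0 1 2 4 10 11 3 16 13 5)(7 12) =[1, 2, 4, 16, 10, 0, 6, 12, 8, 9, 11, 3, 7, 5, 14, 15, 13]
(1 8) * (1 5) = (1 8 5) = [0, 8, 2, 3, 4, 1, 6, 7, 5]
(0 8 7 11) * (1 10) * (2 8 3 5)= (0 3 5 2 8 7 11)(1 10)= [3, 10, 8, 5, 4, 2, 6, 11, 7, 9, 1, 0]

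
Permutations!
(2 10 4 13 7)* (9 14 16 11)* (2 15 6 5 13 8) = (2 10 4 8)(5 13 7 15 6)(9 14 16 11) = [0, 1, 10, 3, 8, 13, 5, 15, 2, 14, 4, 9, 12, 7, 16, 6, 11]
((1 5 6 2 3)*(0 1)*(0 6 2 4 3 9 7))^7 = ((0 1 5 2 9 7)(3 6 4))^7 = (0 1 5 2 9 7)(3 6 4)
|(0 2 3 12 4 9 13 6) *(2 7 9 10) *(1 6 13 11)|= |(13)(0 7 9 11 1 6)(2 3 12 4 10)|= 30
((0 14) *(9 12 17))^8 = (9 17 12)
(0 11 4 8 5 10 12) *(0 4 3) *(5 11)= (0 5 10 12 4 8 11 3)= [5, 1, 2, 0, 8, 10, 6, 7, 11, 9, 12, 3, 4]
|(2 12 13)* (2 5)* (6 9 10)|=12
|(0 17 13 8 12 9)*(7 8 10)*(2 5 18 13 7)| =30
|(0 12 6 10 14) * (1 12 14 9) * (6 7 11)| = |(0 14)(1 12 7 11 6 10 9)| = 14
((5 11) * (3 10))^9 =((3 10)(5 11))^9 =(3 10)(5 11)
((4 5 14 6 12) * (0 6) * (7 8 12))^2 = (0 7 12 5)(4 14 6 8)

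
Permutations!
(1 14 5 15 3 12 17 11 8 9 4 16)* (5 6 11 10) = (1 14 6 11 8 9 4 16)(3 12 17 10 5 15) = [0, 14, 2, 12, 16, 15, 11, 7, 9, 4, 5, 8, 17, 13, 6, 3, 1, 10]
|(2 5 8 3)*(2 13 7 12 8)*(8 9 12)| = |(2 5)(3 13 7 8)(9 12)| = 4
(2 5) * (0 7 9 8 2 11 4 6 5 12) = (0 7 9 8 2 12)(4 6 5 11) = [7, 1, 12, 3, 6, 11, 5, 9, 2, 8, 10, 4, 0]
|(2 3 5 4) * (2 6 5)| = |(2 3)(4 6 5)| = 6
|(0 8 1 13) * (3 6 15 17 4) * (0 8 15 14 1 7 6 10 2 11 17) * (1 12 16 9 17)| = |(0 15)(1 13 8 7 6 14 12 16 9 17 4 3 10 2 11)| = 30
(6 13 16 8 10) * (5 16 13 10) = (5 16 8)(6 10) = [0, 1, 2, 3, 4, 16, 10, 7, 5, 9, 6, 11, 12, 13, 14, 15, 8]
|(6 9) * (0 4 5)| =6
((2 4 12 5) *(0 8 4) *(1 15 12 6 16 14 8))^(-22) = (0 15 5)(1 12 2)(4 14 6 8 16) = ((0 1 15 12 5 2)(4 6 16 14 8))^(-22)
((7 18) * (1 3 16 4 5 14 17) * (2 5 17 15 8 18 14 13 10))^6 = (1 3 16 4 17)(2 13)(5 10)(7 14 15 8 18)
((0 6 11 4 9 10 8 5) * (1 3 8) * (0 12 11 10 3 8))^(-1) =(0 3 9 4 11 12 5 8 1 10 6)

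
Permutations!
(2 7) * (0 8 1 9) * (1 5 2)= (0 8 5 2 7 1 9)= [8, 9, 7, 3, 4, 2, 6, 1, 5, 0]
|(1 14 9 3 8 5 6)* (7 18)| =14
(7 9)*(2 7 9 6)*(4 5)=(9)(2 7 6)(4 5)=[0, 1, 7, 3, 5, 4, 2, 6, 8, 9]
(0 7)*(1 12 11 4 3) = [7, 12, 2, 1, 3, 5, 6, 0, 8, 9, 10, 4, 11] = (0 7)(1 12 11 4 3)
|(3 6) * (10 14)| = |(3 6)(10 14)| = 2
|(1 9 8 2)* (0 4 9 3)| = |(0 4 9 8 2 1 3)| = 7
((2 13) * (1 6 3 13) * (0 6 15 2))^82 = ((0 6 3 13)(1 15 2))^82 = (0 3)(1 15 2)(6 13)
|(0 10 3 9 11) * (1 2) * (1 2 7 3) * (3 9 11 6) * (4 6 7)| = 14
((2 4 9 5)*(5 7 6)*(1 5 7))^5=(9)(6 7)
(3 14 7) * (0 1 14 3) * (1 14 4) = (0 14 7)(1 4) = [14, 4, 2, 3, 1, 5, 6, 0, 8, 9, 10, 11, 12, 13, 7]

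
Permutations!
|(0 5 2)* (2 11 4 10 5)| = 4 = |(0 2)(4 10 5 11)|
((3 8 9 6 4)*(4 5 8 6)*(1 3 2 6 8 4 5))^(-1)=((1 3 8 9 5 4 2 6))^(-1)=(1 6 2 4 5 9 8 3)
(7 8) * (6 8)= [0, 1, 2, 3, 4, 5, 8, 6, 7]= (6 8 7)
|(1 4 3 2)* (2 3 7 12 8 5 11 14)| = |(1 4 7 12 8 5 11 14 2)| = 9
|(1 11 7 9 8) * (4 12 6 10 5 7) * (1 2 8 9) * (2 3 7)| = 11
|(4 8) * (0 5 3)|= 6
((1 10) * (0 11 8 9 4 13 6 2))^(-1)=((0 11 8 9 4 13 6 2)(1 10))^(-1)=(0 2 6 13 4 9 8 11)(1 10)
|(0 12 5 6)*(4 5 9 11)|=|(0 12 9 11 4 5 6)|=7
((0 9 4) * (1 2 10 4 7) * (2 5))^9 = (0 9 7 1 5 2 10 4)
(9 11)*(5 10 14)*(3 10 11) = (3 10 14 5 11 9) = [0, 1, 2, 10, 4, 11, 6, 7, 8, 3, 14, 9, 12, 13, 5]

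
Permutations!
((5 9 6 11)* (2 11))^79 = (2 6 9 5 11) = ((2 11 5 9 6))^79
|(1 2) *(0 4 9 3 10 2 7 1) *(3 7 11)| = 9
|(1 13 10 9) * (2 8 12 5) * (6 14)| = |(1 13 10 9)(2 8 12 5)(6 14)| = 4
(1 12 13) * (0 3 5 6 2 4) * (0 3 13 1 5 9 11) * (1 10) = (0 13 5 6 2 4 3 9 11)(1 12 10) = [13, 12, 4, 9, 3, 6, 2, 7, 8, 11, 1, 0, 10, 5]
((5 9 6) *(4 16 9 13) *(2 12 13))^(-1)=(2 5 6 9 16 4 13 12)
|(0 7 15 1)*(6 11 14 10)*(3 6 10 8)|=|(0 7 15 1)(3 6 11 14 8)|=20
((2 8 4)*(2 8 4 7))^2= (2 8)(4 7)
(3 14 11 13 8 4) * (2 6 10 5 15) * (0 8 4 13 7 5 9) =[8, 1, 6, 14, 3, 15, 10, 5, 13, 0, 9, 7, 12, 4, 11, 2] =(0 8 13 4 3 14 11 7 5 15 2 6 10 9)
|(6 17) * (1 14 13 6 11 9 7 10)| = 9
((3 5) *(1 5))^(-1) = (1 3 5)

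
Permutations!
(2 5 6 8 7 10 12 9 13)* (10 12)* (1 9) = [0, 9, 5, 3, 4, 6, 8, 12, 7, 13, 10, 11, 1, 2] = (1 9 13 2 5 6 8 7 12)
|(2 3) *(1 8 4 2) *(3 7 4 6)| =|(1 8 6 3)(2 7 4)| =12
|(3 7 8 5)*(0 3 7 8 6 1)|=|(0 3 8 5 7 6 1)|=7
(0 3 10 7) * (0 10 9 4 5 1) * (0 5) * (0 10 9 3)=[0, 5, 2, 3, 10, 1, 6, 9, 8, 4, 7]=(1 5)(4 10 7 9)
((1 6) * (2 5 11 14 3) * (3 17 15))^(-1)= ((1 6)(2 5 11 14 17 15 3))^(-1)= (1 6)(2 3 15 17 14 11 5)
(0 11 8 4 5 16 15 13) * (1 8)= [11, 8, 2, 3, 5, 16, 6, 7, 4, 9, 10, 1, 12, 0, 14, 13, 15]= (0 11 1 8 4 5 16 15 13)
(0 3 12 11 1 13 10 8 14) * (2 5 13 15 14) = [3, 15, 5, 12, 4, 13, 6, 7, 2, 9, 8, 1, 11, 10, 0, 14] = (0 3 12 11 1 15 14)(2 5 13 10 8)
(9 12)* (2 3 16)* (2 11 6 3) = [0, 1, 2, 16, 4, 5, 3, 7, 8, 12, 10, 6, 9, 13, 14, 15, 11] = (3 16 11 6)(9 12)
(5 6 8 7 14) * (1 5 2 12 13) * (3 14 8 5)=[0, 3, 12, 14, 4, 6, 5, 8, 7, 9, 10, 11, 13, 1, 2]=(1 3 14 2 12 13)(5 6)(7 8)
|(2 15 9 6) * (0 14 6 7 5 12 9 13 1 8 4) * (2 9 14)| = 42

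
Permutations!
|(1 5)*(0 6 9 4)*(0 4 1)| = 5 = |(0 6 9 1 5)|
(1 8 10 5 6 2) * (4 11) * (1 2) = [0, 8, 2, 3, 11, 6, 1, 7, 10, 9, 5, 4] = (1 8 10 5 6)(4 11)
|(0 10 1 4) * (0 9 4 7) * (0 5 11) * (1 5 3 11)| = |(0 10 5 1 7 3 11)(4 9)| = 14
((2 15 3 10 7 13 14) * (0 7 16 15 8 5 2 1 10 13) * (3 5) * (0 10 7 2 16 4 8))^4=((0 2)(1 7 10 4 8 3 13 14)(5 16 15))^4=(1 8)(3 7)(4 14)(5 16 15)(10 13)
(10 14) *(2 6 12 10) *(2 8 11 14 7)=(2 6 12 10 7)(8 11 14)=[0, 1, 6, 3, 4, 5, 12, 2, 11, 9, 7, 14, 10, 13, 8]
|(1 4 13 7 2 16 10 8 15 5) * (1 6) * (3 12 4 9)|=14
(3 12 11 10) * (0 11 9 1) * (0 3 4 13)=(0 11 10 4 13)(1 3 12 9)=[11, 3, 2, 12, 13, 5, 6, 7, 8, 1, 4, 10, 9, 0]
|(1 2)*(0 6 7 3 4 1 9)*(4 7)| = 6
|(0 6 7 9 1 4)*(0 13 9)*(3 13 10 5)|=21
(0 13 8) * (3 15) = (0 13 8)(3 15) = [13, 1, 2, 15, 4, 5, 6, 7, 0, 9, 10, 11, 12, 8, 14, 3]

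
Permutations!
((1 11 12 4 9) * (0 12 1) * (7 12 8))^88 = (0 4 7)(8 9 12)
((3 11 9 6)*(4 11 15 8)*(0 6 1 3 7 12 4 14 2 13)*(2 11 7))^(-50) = (0 2)(1 9 11 14 8 15 3)(4 7 12)(6 13)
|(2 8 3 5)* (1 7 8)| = 6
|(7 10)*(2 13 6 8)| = |(2 13 6 8)(7 10)| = 4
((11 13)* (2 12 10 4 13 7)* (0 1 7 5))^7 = (0 13 12 1 11 10 7 5 4 2)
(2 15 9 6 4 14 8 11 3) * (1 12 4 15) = (1 12 4 14 8 11 3 2)(6 15 9) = [0, 12, 1, 2, 14, 5, 15, 7, 11, 6, 10, 3, 4, 13, 8, 9]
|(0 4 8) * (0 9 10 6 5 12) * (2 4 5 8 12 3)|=|(0 5 3 2 4 12)(6 8 9 10)|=12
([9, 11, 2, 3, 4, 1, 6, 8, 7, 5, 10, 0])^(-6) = (0 11 1 5 9)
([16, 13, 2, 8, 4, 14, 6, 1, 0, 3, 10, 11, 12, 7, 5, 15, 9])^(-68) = [9, 13, 2, 0, 4, 5, 6, 1, 16, 8, 10, 11, 12, 7, 14, 15, 3]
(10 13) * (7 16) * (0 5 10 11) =(0 5 10 13 11)(7 16) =[5, 1, 2, 3, 4, 10, 6, 16, 8, 9, 13, 0, 12, 11, 14, 15, 7]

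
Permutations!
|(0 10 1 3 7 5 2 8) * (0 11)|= 9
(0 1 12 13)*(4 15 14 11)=[1, 12, 2, 3, 15, 5, 6, 7, 8, 9, 10, 4, 13, 0, 11, 14]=(0 1 12 13)(4 15 14 11)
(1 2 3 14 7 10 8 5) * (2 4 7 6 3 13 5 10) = (1 4 7 2 13 5)(3 14 6)(8 10) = [0, 4, 13, 14, 7, 1, 3, 2, 10, 9, 8, 11, 12, 5, 6]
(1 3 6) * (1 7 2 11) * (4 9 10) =(1 3 6 7 2 11)(4 9 10) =[0, 3, 11, 6, 9, 5, 7, 2, 8, 10, 4, 1]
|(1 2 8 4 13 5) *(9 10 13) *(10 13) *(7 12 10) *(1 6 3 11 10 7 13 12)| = 42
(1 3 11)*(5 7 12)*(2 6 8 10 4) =(1 3 11)(2 6 8 10 4)(5 7 12) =[0, 3, 6, 11, 2, 7, 8, 12, 10, 9, 4, 1, 5]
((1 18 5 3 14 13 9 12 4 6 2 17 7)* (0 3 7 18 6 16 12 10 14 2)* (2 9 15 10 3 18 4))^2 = (0 5 1)(2 4 12 17 16)(6 18 7)(10 13)(14 15)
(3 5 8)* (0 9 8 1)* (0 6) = (0 9 8 3 5 1 6) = [9, 6, 2, 5, 4, 1, 0, 7, 3, 8]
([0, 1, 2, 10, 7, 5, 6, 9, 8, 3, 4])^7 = (3 4 9 10 7)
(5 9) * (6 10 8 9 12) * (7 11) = (5 12 6 10 8 9)(7 11) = [0, 1, 2, 3, 4, 12, 10, 11, 9, 5, 8, 7, 6]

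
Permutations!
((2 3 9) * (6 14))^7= (2 3 9)(6 14)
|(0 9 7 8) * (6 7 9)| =4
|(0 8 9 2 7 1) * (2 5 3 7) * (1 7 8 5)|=6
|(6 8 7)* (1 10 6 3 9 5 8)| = 15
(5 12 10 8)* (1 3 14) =(1 3 14)(5 12 10 8) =[0, 3, 2, 14, 4, 12, 6, 7, 5, 9, 8, 11, 10, 13, 1]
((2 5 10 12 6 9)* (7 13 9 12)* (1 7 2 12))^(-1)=((1 7 13 9 12 6)(2 5 10))^(-1)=(1 6 12 9 13 7)(2 10 5)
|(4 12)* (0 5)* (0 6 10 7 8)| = |(0 5 6 10 7 8)(4 12)| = 6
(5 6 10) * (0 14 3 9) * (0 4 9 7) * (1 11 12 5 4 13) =[14, 11, 2, 7, 9, 6, 10, 0, 8, 13, 4, 12, 5, 1, 3] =(0 14 3 7)(1 11 12 5 6 10 4 9 13)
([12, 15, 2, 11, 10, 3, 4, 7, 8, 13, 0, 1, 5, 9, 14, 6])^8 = [4, 3, 2, 12, 15, 0, 1, 7, 8, 9, 6, 5, 10, 13, 14, 11]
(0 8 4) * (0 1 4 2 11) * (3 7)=(0 8 2 11)(1 4)(3 7)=[8, 4, 11, 7, 1, 5, 6, 3, 2, 9, 10, 0]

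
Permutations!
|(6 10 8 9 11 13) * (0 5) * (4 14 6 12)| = 18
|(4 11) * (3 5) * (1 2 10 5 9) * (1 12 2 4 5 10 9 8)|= 6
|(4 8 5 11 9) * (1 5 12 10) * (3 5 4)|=|(1 4 8 12 10)(3 5 11 9)|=20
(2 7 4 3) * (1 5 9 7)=[0, 5, 1, 2, 3, 9, 6, 4, 8, 7]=(1 5 9 7 4 3 2)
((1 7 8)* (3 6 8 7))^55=((1 3 6 8))^55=(1 8 6 3)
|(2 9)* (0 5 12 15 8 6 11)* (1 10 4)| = |(0 5 12 15 8 6 11)(1 10 4)(2 9)| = 42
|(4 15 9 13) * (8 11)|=4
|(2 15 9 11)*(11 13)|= |(2 15 9 13 11)|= 5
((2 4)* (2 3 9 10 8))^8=((2 4 3 9 10 8))^8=(2 3 10)(4 9 8)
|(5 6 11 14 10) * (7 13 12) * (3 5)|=|(3 5 6 11 14 10)(7 13 12)|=6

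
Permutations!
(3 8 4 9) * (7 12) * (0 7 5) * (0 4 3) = [7, 1, 2, 8, 9, 4, 6, 12, 3, 0, 10, 11, 5] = (0 7 12 5 4 9)(3 8)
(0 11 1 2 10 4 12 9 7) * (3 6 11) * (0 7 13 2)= (0 3 6 11 1)(2 10 4 12 9 13)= [3, 0, 10, 6, 12, 5, 11, 7, 8, 13, 4, 1, 9, 2]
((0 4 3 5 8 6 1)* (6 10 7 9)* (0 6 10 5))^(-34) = ((0 4 3)(1 6)(5 8)(7 9 10))^(-34) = (0 3 4)(7 10 9)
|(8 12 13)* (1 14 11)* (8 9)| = |(1 14 11)(8 12 13 9)| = 12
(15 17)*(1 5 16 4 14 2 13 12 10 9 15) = (1 5 16 4 14 2 13 12 10 9 15 17) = [0, 5, 13, 3, 14, 16, 6, 7, 8, 15, 9, 11, 10, 12, 2, 17, 4, 1]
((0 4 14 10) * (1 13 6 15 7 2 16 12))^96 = (16)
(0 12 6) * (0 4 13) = (0 12 6 4 13) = [12, 1, 2, 3, 13, 5, 4, 7, 8, 9, 10, 11, 6, 0]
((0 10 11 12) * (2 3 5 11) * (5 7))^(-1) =(0 12 11 5 7 3 2 10)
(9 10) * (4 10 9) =(4 10) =[0, 1, 2, 3, 10, 5, 6, 7, 8, 9, 4]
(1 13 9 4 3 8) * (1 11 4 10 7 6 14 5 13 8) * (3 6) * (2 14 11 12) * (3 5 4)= [0, 8, 14, 1, 6, 13, 11, 5, 12, 10, 7, 3, 2, 9, 4]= (1 8 12 2 14 4 6 11 3)(5 13 9 10 7)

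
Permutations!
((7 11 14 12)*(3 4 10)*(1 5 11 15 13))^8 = (15)(3 10 4)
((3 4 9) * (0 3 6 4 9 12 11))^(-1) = (0 11 12 4 6 9 3)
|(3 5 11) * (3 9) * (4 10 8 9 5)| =10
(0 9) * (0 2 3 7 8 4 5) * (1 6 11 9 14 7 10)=[14, 6, 3, 10, 5, 0, 11, 8, 4, 2, 1, 9, 12, 13, 7]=(0 14 7 8 4 5)(1 6 11 9 2 3 10)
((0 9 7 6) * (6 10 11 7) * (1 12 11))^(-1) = (0 6 9)(1 10 7 11 12)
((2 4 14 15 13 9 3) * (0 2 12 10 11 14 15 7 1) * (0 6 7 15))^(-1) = ((0 2 4)(1 6 7)(3 12 10 11 14 15 13 9))^(-1) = (0 4 2)(1 7 6)(3 9 13 15 14 11 10 12)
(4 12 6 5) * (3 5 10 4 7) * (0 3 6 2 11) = (0 3 5 7 6 10 4 12 2 11) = [3, 1, 11, 5, 12, 7, 10, 6, 8, 9, 4, 0, 2]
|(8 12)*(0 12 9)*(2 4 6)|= 12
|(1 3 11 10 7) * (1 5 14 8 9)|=|(1 3 11 10 7 5 14 8 9)|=9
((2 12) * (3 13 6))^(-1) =(2 12)(3 6 13)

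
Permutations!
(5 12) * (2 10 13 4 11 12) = (2 10 13 4 11 12 5) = [0, 1, 10, 3, 11, 2, 6, 7, 8, 9, 13, 12, 5, 4]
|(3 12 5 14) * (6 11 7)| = 12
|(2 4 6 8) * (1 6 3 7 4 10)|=|(1 6 8 2 10)(3 7 4)|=15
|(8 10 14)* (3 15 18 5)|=12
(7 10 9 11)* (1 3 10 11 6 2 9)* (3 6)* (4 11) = (1 6 2 9 3 10)(4 11 7) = [0, 6, 9, 10, 11, 5, 2, 4, 8, 3, 1, 7]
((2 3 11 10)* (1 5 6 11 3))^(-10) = ((1 5 6 11 10 2))^(-10) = (1 6 10)(2 5 11)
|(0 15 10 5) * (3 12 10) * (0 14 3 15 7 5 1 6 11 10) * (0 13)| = 28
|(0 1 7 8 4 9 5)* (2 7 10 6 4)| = 21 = |(0 1 10 6 4 9 5)(2 7 8)|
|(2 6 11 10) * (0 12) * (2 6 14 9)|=6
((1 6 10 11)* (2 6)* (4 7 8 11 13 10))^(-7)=(10 13)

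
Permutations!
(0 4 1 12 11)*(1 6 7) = (0 4 6 7 1 12 11) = [4, 12, 2, 3, 6, 5, 7, 1, 8, 9, 10, 0, 11]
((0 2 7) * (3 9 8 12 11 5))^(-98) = ((0 2 7)(3 9 8 12 11 5))^(-98) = (0 2 7)(3 11 8)(5 12 9)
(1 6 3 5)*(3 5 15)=[0, 6, 2, 15, 4, 1, 5, 7, 8, 9, 10, 11, 12, 13, 14, 3]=(1 6 5)(3 15)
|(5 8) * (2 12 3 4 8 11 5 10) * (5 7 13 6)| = 30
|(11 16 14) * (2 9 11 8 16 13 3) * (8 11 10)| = |(2 9 10 8 16 14 11 13 3)| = 9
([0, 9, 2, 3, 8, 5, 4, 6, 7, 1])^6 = (9)(4 7)(6 8)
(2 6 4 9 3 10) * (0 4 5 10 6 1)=(0 4 9 3 6 5 10 2 1)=[4, 0, 1, 6, 9, 10, 5, 7, 8, 3, 2]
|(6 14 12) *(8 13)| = 6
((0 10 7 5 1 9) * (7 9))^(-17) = (0 10 9)(1 7 5)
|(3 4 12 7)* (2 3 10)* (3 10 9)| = 10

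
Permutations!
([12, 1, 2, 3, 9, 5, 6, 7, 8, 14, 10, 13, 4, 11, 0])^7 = [4, 1, 2, 3, 14, 5, 6, 7, 8, 0, 10, 13, 9, 11, 12]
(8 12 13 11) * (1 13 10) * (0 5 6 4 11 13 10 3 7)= (13)(0 5 6 4 11 8 12 3 7)(1 10)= [5, 10, 2, 7, 11, 6, 4, 0, 12, 9, 1, 8, 3, 13]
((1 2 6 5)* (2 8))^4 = (1 5 6 2 8)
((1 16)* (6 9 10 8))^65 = (1 16)(6 9 10 8)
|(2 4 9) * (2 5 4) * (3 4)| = 4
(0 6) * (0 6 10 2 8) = (0 10 2 8) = [10, 1, 8, 3, 4, 5, 6, 7, 0, 9, 2]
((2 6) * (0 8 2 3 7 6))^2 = ((0 8 2)(3 7 6))^2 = (0 2 8)(3 6 7)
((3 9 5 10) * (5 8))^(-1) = (3 10 5 8 9)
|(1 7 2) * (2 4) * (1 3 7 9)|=|(1 9)(2 3 7 4)|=4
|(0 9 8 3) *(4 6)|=4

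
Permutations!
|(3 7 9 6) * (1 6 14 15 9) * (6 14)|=7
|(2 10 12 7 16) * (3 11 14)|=|(2 10 12 7 16)(3 11 14)|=15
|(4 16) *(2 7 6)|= 6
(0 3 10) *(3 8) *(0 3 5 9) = [8, 1, 2, 10, 4, 9, 6, 7, 5, 0, 3] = (0 8 5 9)(3 10)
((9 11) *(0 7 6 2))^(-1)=((0 7 6 2)(9 11))^(-1)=(0 2 6 7)(9 11)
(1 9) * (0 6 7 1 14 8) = (0 6 7 1 9 14 8) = [6, 9, 2, 3, 4, 5, 7, 1, 0, 14, 10, 11, 12, 13, 8]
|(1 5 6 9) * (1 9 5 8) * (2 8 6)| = 5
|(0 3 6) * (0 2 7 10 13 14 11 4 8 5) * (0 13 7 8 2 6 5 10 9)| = |(0 3 5 13 14 11 4 2 8 10 7 9)| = 12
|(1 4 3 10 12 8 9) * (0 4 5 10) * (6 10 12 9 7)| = |(0 4 3)(1 5 12 8 7 6 10 9)| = 24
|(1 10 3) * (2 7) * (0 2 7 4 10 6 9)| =8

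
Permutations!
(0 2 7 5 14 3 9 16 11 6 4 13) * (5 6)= [2, 1, 7, 9, 13, 14, 4, 6, 8, 16, 10, 5, 12, 0, 3, 15, 11]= (0 2 7 6 4 13)(3 9 16 11 5 14)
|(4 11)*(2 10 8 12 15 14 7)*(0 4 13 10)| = 11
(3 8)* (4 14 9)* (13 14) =(3 8)(4 13 14 9) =[0, 1, 2, 8, 13, 5, 6, 7, 3, 4, 10, 11, 12, 14, 9]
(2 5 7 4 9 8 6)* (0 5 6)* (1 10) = [5, 10, 6, 3, 9, 7, 2, 4, 0, 8, 1] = (0 5 7 4 9 8)(1 10)(2 6)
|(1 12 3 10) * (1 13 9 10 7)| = 12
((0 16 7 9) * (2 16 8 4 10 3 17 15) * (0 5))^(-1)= (0 5 9 7 16 2 15 17 3 10 4 8)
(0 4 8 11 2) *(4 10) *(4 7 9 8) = (0 10 7 9 8 11 2) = [10, 1, 0, 3, 4, 5, 6, 9, 11, 8, 7, 2]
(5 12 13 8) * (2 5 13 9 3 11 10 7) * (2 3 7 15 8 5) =(3 11 10 15 8 13 5 12 9 7) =[0, 1, 2, 11, 4, 12, 6, 3, 13, 7, 15, 10, 9, 5, 14, 8]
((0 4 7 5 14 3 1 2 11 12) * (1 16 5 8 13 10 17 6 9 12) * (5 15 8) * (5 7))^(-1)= (0 12 9 6 17 10 13 8 15 16 3 14 5 4)(1 11 2)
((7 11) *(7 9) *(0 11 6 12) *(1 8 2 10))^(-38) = (0 6 9)(1 2)(7 11 12)(8 10)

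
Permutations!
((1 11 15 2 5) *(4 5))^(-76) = (1 15 4)(2 5 11) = ((1 11 15 2 4 5))^(-76)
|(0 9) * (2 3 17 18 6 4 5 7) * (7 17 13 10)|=|(0 9)(2 3 13 10 7)(4 5 17 18 6)|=10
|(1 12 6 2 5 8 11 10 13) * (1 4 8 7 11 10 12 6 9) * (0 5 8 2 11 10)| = |(0 5 7 10 13 4 2 8)(1 6 11 12 9)| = 40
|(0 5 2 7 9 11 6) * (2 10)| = |(0 5 10 2 7 9 11 6)| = 8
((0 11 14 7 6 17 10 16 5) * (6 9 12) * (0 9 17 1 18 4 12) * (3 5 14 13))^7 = ((0 11 13 3 5 9)(1 18 4 12 6)(7 17 10 16 14))^7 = (0 11 13 3 5 9)(1 4 6 18 12)(7 10 14 17 16)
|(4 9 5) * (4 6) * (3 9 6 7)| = 4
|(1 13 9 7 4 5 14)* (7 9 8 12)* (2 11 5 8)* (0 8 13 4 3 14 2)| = 9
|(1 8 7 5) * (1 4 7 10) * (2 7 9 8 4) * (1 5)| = |(1 4 9 8 10 5 2 7)| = 8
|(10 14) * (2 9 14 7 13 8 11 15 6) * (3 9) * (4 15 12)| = |(2 3 9 14 10 7 13 8 11 12 4 15 6)| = 13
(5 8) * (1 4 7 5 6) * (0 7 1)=(0 7 5 8 6)(1 4)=[7, 4, 2, 3, 1, 8, 0, 5, 6]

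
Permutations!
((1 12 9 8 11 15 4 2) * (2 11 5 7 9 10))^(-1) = ((1 12 10 2)(4 11 15)(5 7 9 8))^(-1) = (1 2 10 12)(4 15 11)(5 8 9 7)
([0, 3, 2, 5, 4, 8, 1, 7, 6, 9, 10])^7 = [0, 5, 2, 8, 4, 6, 3, 7, 1, 9, 10]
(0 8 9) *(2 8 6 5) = (0 6 5 2 8 9) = [6, 1, 8, 3, 4, 2, 5, 7, 9, 0]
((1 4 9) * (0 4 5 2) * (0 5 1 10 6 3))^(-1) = ((0 4 9 10 6 3)(2 5))^(-1) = (0 3 6 10 9 4)(2 5)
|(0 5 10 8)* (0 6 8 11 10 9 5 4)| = 2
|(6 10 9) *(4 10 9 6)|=|(4 10 6 9)|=4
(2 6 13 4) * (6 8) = (2 8 6 13 4) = [0, 1, 8, 3, 2, 5, 13, 7, 6, 9, 10, 11, 12, 4]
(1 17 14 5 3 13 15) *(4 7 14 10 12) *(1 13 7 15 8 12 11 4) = (1 17 10 11 4 15 13 8 12)(3 7 14 5) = [0, 17, 2, 7, 15, 3, 6, 14, 12, 9, 11, 4, 1, 8, 5, 13, 16, 10]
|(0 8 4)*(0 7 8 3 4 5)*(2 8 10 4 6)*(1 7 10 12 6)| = 18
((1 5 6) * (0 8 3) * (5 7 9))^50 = ((0 8 3)(1 7 9 5 6))^50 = (9)(0 3 8)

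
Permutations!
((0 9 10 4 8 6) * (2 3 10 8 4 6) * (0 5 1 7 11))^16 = (0 10 11 3 7 2 1 8 5 9 6)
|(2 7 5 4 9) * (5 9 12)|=|(2 7 9)(4 12 5)|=3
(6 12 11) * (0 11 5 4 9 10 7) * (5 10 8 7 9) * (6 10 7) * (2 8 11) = (0 2 8 6 12 7)(4 5)(9 11 10) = [2, 1, 8, 3, 5, 4, 12, 0, 6, 11, 9, 10, 7]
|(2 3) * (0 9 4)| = |(0 9 4)(2 3)| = 6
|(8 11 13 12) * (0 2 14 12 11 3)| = 6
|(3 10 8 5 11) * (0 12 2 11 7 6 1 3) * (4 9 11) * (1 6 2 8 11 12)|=35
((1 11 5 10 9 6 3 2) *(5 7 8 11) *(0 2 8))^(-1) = ((0 2 1 5 10 9 6 3 8 11 7))^(-1) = (0 7 11 8 3 6 9 10 5 1 2)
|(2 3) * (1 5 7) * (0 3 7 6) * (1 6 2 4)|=8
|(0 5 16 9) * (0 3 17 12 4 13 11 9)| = |(0 5 16)(3 17 12 4 13 11 9)| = 21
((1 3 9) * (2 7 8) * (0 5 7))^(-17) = (0 8 5 2 7)(1 3 9)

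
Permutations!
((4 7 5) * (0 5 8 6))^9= ((0 5 4 7 8 6))^9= (0 7)(4 6)(5 8)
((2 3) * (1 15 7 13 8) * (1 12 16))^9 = (1 7 8 16 15 13 12)(2 3)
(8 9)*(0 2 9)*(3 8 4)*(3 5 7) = (0 2 9 4 5 7 3 8) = [2, 1, 9, 8, 5, 7, 6, 3, 0, 4]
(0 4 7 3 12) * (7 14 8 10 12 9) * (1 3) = (0 4 14 8 10 12)(1 3 9 7) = [4, 3, 2, 9, 14, 5, 6, 1, 10, 7, 12, 11, 0, 13, 8]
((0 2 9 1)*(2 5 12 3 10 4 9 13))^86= ((0 5 12 3 10 4 9 1)(2 13))^86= (13)(0 9 10 12)(1 4 3 5)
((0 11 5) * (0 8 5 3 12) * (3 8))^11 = ((0 11 8 5 3 12))^11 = (0 12 3 5 8 11)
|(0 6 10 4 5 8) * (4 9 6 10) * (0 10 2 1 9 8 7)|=|(0 2 1 9 6 4 5 7)(8 10)|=8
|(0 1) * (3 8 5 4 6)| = 10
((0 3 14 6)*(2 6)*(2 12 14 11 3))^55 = (0 2 6)(3 11)(12 14)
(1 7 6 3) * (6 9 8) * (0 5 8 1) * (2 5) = (0 2 5 8 6 3)(1 7 9) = [2, 7, 5, 0, 4, 8, 3, 9, 6, 1]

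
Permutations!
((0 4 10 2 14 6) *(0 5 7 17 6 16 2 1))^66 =(0 10)(1 4)(5 17)(6 7)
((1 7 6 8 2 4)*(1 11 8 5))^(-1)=((1 7 6 5)(2 4 11 8))^(-1)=(1 5 6 7)(2 8 11 4)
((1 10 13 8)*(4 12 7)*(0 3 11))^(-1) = (0 11 3)(1 8 13 10)(4 7 12)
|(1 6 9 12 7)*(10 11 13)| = 15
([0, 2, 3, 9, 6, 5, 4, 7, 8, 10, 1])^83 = [0, 9, 10, 1, 6, 5, 4, 7, 8, 2, 3]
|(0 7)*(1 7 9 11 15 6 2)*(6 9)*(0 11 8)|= |(0 6 2 1 7 11 15 9 8)|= 9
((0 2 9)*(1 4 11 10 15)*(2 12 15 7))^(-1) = (0 9 2 7 10 11 4 1 15 12)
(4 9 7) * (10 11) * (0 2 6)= [2, 1, 6, 3, 9, 5, 0, 4, 8, 7, 11, 10]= (0 2 6)(4 9 7)(10 11)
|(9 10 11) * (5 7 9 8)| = 6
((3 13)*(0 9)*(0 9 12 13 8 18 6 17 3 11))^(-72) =(3 6 8 17 18)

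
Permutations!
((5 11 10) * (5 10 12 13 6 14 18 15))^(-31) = (5 11 12 13 6 14 18 15) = ((5 11 12 13 6 14 18 15))^(-31)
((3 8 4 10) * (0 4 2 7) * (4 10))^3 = (0 8)(2 10)(3 7)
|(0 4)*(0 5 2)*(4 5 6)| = 6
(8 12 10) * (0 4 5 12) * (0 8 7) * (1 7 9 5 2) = [4, 7, 1, 3, 2, 12, 6, 0, 8, 5, 9, 11, 10] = (0 4 2 1 7)(5 12 10 9)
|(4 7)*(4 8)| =3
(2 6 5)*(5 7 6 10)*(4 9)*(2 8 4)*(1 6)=(1 6 7)(2 10 5 8 4 9)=[0, 6, 10, 3, 9, 8, 7, 1, 4, 2, 5]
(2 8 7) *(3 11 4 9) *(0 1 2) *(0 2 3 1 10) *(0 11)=(0 10 11 4 9 1 3)(2 8 7)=[10, 3, 8, 0, 9, 5, 6, 2, 7, 1, 11, 4]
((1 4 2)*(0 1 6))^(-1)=(0 6 2 4 1)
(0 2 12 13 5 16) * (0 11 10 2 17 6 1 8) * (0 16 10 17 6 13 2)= (0 6 1 8 16 11 17 13 5 10)(2 12)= [6, 8, 12, 3, 4, 10, 1, 7, 16, 9, 0, 17, 2, 5, 14, 15, 11, 13]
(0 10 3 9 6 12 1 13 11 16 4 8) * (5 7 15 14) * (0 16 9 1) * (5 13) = (0 10 3 1 5 7 15 14 13 11 9 6 12)(4 8 16) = [10, 5, 2, 1, 8, 7, 12, 15, 16, 6, 3, 9, 0, 11, 13, 14, 4]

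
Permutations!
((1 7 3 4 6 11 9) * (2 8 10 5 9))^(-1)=((1 7 3 4 6 11 2 8 10 5 9))^(-1)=(1 9 5 10 8 2 11 6 4 3 7)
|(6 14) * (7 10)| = 2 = |(6 14)(7 10)|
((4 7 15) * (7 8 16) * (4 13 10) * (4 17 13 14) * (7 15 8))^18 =(17)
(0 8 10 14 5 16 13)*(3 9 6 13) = (0 8 10 14 5 16 3 9 6 13) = [8, 1, 2, 9, 4, 16, 13, 7, 10, 6, 14, 11, 12, 0, 5, 15, 3]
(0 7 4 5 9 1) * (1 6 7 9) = (0 9 6 7 4 5 1) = [9, 0, 2, 3, 5, 1, 7, 4, 8, 6]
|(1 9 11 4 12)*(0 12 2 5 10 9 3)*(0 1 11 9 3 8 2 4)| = 6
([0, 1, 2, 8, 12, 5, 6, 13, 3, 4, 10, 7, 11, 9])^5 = (3 8)(4 9 13 7 11 12)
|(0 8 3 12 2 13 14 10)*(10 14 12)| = |(14)(0 8 3 10)(2 13 12)| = 12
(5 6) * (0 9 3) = (0 9 3)(5 6) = [9, 1, 2, 0, 4, 6, 5, 7, 8, 3]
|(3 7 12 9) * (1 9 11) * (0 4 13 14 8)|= |(0 4 13 14 8)(1 9 3 7 12 11)|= 30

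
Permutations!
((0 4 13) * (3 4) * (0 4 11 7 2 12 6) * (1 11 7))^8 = (13)(0 7 12)(2 6 3)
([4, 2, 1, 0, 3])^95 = (0 3 4)(1 2)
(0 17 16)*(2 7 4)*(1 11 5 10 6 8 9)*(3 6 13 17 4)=(0 4 2 7 3 6 8 9 1 11 5 10 13 17 16)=[4, 11, 7, 6, 2, 10, 8, 3, 9, 1, 13, 5, 12, 17, 14, 15, 0, 16]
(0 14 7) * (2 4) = (0 14 7)(2 4) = [14, 1, 4, 3, 2, 5, 6, 0, 8, 9, 10, 11, 12, 13, 7]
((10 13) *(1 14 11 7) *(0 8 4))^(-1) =(0 4 8)(1 7 11 14)(10 13) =((0 8 4)(1 14 11 7)(10 13))^(-1)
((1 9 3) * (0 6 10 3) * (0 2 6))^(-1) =(1 3 10 6 2 9)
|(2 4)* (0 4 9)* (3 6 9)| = 6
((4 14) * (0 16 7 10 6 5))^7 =((0 16 7 10 6 5)(4 14))^7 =(0 16 7 10 6 5)(4 14)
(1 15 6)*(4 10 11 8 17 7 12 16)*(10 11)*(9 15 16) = (1 16 4 11 8 17 7 12 9 15 6) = [0, 16, 2, 3, 11, 5, 1, 12, 17, 15, 10, 8, 9, 13, 14, 6, 4, 7]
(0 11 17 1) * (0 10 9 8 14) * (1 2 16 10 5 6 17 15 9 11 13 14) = (0 13 14)(1 5 6 17 2 16 10 11 15 9 8) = [13, 5, 16, 3, 4, 6, 17, 7, 1, 8, 11, 15, 12, 14, 0, 9, 10, 2]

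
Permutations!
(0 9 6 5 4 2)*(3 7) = (0 9 6 5 4 2)(3 7) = [9, 1, 0, 7, 2, 4, 5, 3, 8, 6]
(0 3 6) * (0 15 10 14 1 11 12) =[3, 11, 2, 6, 4, 5, 15, 7, 8, 9, 14, 12, 0, 13, 1, 10] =(0 3 6 15 10 14 1 11 12)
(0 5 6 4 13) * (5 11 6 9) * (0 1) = (0 11 6 4 13 1)(5 9) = [11, 0, 2, 3, 13, 9, 4, 7, 8, 5, 10, 6, 12, 1]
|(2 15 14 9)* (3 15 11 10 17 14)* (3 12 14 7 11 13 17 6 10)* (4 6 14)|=|(2 13 17 7 11 3 15 12 4 6 10 14 9)|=13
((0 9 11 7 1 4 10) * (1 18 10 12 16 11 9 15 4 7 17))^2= (0 4 16 17 7 10 15 12 11 1 18)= ((0 15 4 12 16 11 17 1 7 18 10))^2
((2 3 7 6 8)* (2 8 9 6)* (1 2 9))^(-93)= ((1 2 3 7 9 6))^(-93)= (1 7)(2 9)(3 6)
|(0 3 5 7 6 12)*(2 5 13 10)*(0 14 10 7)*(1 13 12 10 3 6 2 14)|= |(0 6 10 14 3 12 1 13 7 2 5)|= 11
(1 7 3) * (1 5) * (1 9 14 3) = [0, 7, 2, 5, 4, 9, 6, 1, 8, 14, 10, 11, 12, 13, 3] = (1 7)(3 5 9 14)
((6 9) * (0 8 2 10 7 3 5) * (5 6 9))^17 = (0 8 2 10 7 3 6 5)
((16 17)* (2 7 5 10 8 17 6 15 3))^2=((2 7 5 10 8 17 16 6 15 3))^2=(2 5 8 16 15)(3 7 10 17 6)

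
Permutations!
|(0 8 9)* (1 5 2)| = |(0 8 9)(1 5 2)| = 3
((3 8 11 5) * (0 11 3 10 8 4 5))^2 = ((0 11)(3 4 5 10 8))^2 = (11)(3 5 8 4 10)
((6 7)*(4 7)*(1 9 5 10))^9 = (1 9 5 10) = ((1 9 5 10)(4 7 6))^9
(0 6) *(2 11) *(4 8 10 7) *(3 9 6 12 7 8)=(0 12 7 4 3 9 6)(2 11)(8 10)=[12, 1, 11, 9, 3, 5, 0, 4, 10, 6, 8, 2, 7]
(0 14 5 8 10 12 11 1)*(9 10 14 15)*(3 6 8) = (0 15 9 10 12 11 1)(3 6 8 14 5) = [15, 0, 2, 6, 4, 3, 8, 7, 14, 10, 12, 1, 11, 13, 5, 9]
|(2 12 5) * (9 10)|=6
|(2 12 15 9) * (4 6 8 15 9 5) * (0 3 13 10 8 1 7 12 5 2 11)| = |(0 3 13 10 8 15 2 5 4 6 1 7 12 9 11)| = 15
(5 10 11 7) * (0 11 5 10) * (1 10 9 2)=(0 11 7 9 2 1 10 5)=[11, 10, 1, 3, 4, 0, 6, 9, 8, 2, 5, 7]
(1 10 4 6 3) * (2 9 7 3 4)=(1 10 2 9 7 3)(4 6)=[0, 10, 9, 1, 6, 5, 4, 3, 8, 7, 2]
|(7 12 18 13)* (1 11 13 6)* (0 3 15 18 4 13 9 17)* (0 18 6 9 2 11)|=|(0 3 15 6 1)(2 11)(4 13 7 12)(9 17 18)|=60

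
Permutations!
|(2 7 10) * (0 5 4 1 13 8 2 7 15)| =8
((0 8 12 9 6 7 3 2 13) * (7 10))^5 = ((0 8 12 9 6 10 7 3 2 13))^5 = (0 10)(2 9)(3 12)(6 13)(7 8)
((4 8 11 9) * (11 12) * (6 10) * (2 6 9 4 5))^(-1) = ((2 6 10 9 5)(4 8 12 11))^(-1) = (2 5 9 10 6)(4 11 12 8)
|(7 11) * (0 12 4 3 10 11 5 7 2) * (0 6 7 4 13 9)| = 8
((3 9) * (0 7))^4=((0 7)(3 9))^4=(9)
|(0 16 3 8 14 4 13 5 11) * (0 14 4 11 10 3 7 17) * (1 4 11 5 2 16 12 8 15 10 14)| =66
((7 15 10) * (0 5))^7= ((0 5)(7 15 10))^7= (0 5)(7 15 10)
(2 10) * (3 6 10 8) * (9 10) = (2 8 3 6 9 10) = [0, 1, 8, 6, 4, 5, 9, 7, 3, 10, 2]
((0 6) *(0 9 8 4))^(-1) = (0 4 8 9 6)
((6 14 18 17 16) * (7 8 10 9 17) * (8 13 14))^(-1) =((6 8 10 9 17 16)(7 13 14 18))^(-1) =(6 16 17 9 10 8)(7 18 14 13)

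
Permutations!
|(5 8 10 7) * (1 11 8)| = 6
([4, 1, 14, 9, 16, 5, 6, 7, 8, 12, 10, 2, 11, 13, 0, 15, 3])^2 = (0 16 9 11 14 4 3 12 2)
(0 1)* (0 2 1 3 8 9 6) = (0 3 8 9 6)(1 2) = [3, 2, 1, 8, 4, 5, 0, 7, 9, 6]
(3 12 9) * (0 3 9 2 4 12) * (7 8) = (0 3)(2 4 12)(7 8) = [3, 1, 4, 0, 12, 5, 6, 8, 7, 9, 10, 11, 2]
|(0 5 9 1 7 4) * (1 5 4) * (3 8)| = 2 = |(0 4)(1 7)(3 8)(5 9)|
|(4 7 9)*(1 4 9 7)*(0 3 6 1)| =|(9)(0 3 6 1 4)| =5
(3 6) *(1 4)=(1 4)(3 6)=[0, 4, 2, 6, 1, 5, 3]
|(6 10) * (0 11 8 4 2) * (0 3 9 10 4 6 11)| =|(2 3 9 10 11 8 6 4)| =8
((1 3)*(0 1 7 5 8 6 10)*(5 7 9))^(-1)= (0 10 6 8 5 9 3 1)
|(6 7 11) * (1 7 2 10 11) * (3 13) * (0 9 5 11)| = |(0 9 5 11 6 2 10)(1 7)(3 13)| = 14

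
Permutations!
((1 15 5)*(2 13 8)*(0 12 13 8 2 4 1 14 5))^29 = ((0 12 13 2 8 4 1 15)(5 14))^29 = (0 4 13 15 8 12 1 2)(5 14)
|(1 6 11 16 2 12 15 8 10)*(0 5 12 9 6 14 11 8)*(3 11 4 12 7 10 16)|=90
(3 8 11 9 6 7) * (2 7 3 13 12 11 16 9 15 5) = (2 7 13 12 11 15 5)(3 8 16 9 6) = [0, 1, 7, 8, 4, 2, 3, 13, 16, 6, 10, 15, 11, 12, 14, 5, 9]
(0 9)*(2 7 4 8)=[9, 1, 7, 3, 8, 5, 6, 4, 2, 0]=(0 9)(2 7 4 8)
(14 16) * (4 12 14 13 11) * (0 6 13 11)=(0 6 13)(4 12 14 16 11)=[6, 1, 2, 3, 12, 5, 13, 7, 8, 9, 10, 4, 14, 0, 16, 15, 11]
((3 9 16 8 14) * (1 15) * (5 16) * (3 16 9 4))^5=(1 15)(3 4)(5 9)(8 16 14)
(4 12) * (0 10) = (0 10)(4 12) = [10, 1, 2, 3, 12, 5, 6, 7, 8, 9, 0, 11, 4]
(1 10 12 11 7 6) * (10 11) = (1 11 7 6)(10 12) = [0, 11, 2, 3, 4, 5, 1, 6, 8, 9, 12, 7, 10]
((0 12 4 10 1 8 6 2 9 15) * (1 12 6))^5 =((0 6 2 9 15)(1 8)(4 10 12))^5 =(15)(1 8)(4 12 10)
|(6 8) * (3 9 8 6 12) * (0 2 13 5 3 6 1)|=10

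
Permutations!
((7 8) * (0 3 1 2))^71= ((0 3 1 2)(7 8))^71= (0 2 1 3)(7 8)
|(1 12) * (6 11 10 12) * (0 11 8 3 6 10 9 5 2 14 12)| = 9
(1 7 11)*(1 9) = (1 7 11 9) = [0, 7, 2, 3, 4, 5, 6, 11, 8, 1, 10, 9]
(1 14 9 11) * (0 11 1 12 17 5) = (0 11 12 17 5)(1 14 9) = [11, 14, 2, 3, 4, 0, 6, 7, 8, 1, 10, 12, 17, 13, 9, 15, 16, 5]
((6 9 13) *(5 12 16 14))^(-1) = (5 14 16 12)(6 13 9)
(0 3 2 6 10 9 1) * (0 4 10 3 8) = (0 8)(1 4 10 9)(2 6 3) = [8, 4, 6, 2, 10, 5, 3, 7, 0, 1, 9]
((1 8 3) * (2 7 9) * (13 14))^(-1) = (1 3 8)(2 9 7)(13 14)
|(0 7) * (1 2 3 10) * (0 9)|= |(0 7 9)(1 2 3 10)|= 12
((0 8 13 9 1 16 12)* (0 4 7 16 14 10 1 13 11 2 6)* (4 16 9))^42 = ((0 8 11 2 6)(1 14 10)(4 7 9 13)(12 16))^42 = (16)(0 11 6 8 2)(4 9)(7 13)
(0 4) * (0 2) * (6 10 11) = [4, 1, 0, 3, 2, 5, 10, 7, 8, 9, 11, 6] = (0 4 2)(6 10 11)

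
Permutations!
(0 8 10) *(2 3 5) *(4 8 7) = (0 7 4 8 10)(2 3 5) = [7, 1, 3, 5, 8, 2, 6, 4, 10, 9, 0]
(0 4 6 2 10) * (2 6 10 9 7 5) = [4, 1, 9, 3, 10, 2, 6, 5, 8, 7, 0] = (0 4 10)(2 9 7 5)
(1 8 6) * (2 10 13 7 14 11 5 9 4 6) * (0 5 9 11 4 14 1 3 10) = [5, 8, 0, 10, 6, 11, 3, 1, 2, 14, 13, 9, 12, 7, 4] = (0 5 11 9 14 4 6 3 10 13 7 1 8 2)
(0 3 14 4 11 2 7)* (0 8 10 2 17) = (0 3 14 4 11 17)(2 7 8 10) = [3, 1, 7, 14, 11, 5, 6, 8, 10, 9, 2, 17, 12, 13, 4, 15, 16, 0]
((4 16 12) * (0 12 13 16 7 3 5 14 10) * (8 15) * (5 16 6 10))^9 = (16)(5 14)(8 15)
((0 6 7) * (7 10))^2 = ((0 6 10 7))^2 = (0 10)(6 7)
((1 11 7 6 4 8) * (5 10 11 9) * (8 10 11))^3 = (1 11 4)(5 6 8)(7 10 9)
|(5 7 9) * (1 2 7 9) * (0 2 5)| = 6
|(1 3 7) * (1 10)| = 4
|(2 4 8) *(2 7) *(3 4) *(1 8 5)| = 7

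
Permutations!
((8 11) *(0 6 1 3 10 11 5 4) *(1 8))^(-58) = ((0 6 8 5 4)(1 3 10 11))^(-58) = (0 8 4 6 5)(1 10)(3 11)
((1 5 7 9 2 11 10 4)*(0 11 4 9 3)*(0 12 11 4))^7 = ((0 4 1 5 7 3 12 11 10 9 2))^7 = (0 11 5 2 12 1 9 3 4 10 7)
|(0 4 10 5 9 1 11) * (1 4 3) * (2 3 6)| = |(0 6 2 3 1 11)(4 10 5 9)| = 12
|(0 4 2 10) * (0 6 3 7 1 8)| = 9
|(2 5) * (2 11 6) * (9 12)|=|(2 5 11 6)(9 12)|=4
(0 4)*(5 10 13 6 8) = (0 4)(5 10 13 6 8) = [4, 1, 2, 3, 0, 10, 8, 7, 5, 9, 13, 11, 12, 6]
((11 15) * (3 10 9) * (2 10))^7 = ((2 10 9 3)(11 15))^7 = (2 3 9 10)(11 15)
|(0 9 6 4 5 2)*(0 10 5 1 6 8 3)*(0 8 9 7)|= |(0 7)(1 6 4)(2 10 5)(3 8)|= 6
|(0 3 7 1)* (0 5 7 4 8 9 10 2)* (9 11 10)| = |(0 3 4 8 11 10 2)(1 5 7)| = 21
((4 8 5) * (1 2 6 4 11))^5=(1 5 4 2 11 8 6)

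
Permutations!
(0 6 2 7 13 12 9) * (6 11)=[11, 1, 7, 3, 4, 5, 2, 13, 8, 0, 10, 6, 9, 12]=(0 11 6 2 7 13 12 9)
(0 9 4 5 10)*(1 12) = (0 9 4 5 10)(1 12) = [9, 12, 2, 3, 5, 10, 6, 7, 8, 4, 0, 11, 1]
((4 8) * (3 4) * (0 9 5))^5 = (0 5 9)(3 8 4)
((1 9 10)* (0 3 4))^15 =((0 3 4)(1 9 10))^15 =(10)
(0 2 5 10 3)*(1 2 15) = (0 15 1 2 5 10 3) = [15, 2, 5, 0, 4, 10, 6, 7, 8, 9, 3, 11, 12, 13, 14, 1]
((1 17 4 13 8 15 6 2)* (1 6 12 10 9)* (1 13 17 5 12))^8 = (17)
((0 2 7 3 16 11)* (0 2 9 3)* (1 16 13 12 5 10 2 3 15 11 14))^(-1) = (0 7 2 10 5 12 13 3 11 15 9)(1 14 16)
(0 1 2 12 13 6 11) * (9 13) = (0 1 2 12 9 13 6 11) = [1, 2, 12, 3, 4, 5, 11, 7, 8, 13, 10, 0, 9, 6]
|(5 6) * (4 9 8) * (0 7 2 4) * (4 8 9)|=4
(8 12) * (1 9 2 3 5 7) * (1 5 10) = [0, 9, 3, 10, 4, 7, 6, 5, 12, 2, 1, 11, 8] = (1 9 2 3 10)(5 7)(8 12)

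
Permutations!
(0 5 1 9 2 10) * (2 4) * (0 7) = (0 5 1 9 4 2 10 7) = [5, 9, 10, 3, 2, 1, 6, 0, 8, 4, 7]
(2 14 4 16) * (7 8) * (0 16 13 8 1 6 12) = [16, 6, 14, 3, 13, 5, 12, 1, 7, 9, 10, 11, 0, 8, 4, 15, 2] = (0 16 2 14 4 13 8 7 1 6 12)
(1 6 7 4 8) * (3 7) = (1 6 3 7 4 8) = [0, 6, 2, 7, 8, 5, 3, 4, 1]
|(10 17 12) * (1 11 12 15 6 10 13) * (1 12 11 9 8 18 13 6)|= |(1 9 8 18 13 12 6 10 17 15)|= 10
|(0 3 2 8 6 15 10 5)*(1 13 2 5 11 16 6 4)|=|(0 3 5)(1 13 2 8 4)(6 15 10 11 16)|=15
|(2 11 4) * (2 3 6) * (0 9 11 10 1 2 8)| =21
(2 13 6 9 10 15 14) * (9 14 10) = [0, 1, 13, 3, 4, 5, 14, 7, 8, 9, 15, 11, 12, 6, 2, 10] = (2 13 6 14)(10 15)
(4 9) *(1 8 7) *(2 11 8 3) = (1 3 2 11 8 7)(4 9) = [0, 3, 11, 2, 9, 5, 6, 1, 7, 4, 10, 8]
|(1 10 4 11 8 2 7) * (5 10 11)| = |(1 11 8 2 7)(4 5 10)| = 15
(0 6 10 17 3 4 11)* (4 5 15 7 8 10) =(0 6 4 11)(3 5 15 7 8 10 17) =[6, 1, 2, 5, 11, 15, 4, 8, 10, 9, 17, 0, 12, 13, 14, 7, 16, 3]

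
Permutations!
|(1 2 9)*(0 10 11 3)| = 12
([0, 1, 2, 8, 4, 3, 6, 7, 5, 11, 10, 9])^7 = (3 8 5)(9 11)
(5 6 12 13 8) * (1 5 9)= [0, 5, 2, 3, 4, 6, 12, 7, 9, 1, 10, 11, 13, 8]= (1 5 6 12 13 8 9)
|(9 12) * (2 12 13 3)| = 5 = |(2 12 9 13 3)|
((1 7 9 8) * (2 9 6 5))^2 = ((1 7 6 5 2 9 8))^2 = (1 6 2 8 7 5 9)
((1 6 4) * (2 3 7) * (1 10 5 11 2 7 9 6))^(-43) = ((2 3 9 6 4 10 5 11))^(-43) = (2 10 9 11 4 3 5 6)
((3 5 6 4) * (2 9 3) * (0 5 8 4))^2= ((0 5 6)(2 9 3 8 4))^2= (0 6 5)(2 3 4 9 8)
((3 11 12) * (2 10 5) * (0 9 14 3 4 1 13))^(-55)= (0 13 1 4 12 11 3 14 9)(2 5 10)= ((0 9 14 3 11 12 4 1 13)(2 10 5))^(-55)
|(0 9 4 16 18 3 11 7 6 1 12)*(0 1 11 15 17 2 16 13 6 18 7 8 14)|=56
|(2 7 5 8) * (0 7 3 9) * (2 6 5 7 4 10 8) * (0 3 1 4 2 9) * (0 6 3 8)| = 5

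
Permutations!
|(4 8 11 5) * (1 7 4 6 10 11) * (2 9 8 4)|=20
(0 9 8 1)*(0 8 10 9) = [0, 8, 2, 3, 4, 5, 6, 7, 1, 10, 9] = (1 8)(9 10)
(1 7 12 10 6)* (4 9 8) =(1 7 12 10 6)(4 9 8) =[0, 7, 2, 3, 9, 5, 1, 12, 4, 8, 6, 11, 10]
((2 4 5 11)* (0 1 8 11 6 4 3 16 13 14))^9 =(16)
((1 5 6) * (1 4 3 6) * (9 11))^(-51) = (1 5)(9 11)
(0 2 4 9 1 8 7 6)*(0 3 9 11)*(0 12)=(0 2 4 11 12)(1 8 7 6 3 9)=[2, 8, 4, 9, 11, 5, 3, 6, 7, 1, 10, 12, 0]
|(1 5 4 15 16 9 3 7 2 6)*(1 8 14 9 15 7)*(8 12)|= |(1 5 4 7 2 6 12 8 14 9 3)(15 16)|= 22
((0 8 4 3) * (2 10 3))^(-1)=(0 3 10 2 4 8)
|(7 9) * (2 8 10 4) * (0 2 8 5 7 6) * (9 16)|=|(0 2 5 7 16 9 6)(4 8 10)|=21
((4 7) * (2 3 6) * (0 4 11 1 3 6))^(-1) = (0 3 1 11 7 4)(2 6)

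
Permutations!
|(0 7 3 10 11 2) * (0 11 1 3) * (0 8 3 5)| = 14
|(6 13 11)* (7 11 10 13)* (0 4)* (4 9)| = |(0 9 4)(6 7 11)(10 13)| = 6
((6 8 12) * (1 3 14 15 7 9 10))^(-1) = (1 10 9 7 15 14 3)(6 12 8)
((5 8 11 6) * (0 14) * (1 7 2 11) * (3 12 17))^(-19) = ((0 14)(1 7 2 11 6 5 8)(3 12 17))^(-19) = (0 14)(1 2 6 8 7 11 5)(3 17 12)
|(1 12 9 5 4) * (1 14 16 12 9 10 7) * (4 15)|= |(1 9 5 15 4 14 16 12 10 7)|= 10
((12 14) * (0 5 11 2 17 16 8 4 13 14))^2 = (0 11 17 8 13 12 5 2 16 4 14)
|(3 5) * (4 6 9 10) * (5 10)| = 6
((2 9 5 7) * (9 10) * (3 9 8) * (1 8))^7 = (1 10 2 7 5 9 3 8)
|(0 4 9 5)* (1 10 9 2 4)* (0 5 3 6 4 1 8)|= 14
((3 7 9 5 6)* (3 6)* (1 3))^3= (1 9 3 5 7)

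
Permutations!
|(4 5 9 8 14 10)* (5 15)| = 7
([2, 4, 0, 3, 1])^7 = [2, 4, 0, 3, 1]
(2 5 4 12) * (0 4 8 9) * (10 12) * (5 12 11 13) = (0 4 10 11 13 5 8 9)(2 12) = [4, 1, 12, 3, 10, 8, 6, 7, 9, 0, 11, 13, 2, 5]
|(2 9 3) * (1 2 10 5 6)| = 7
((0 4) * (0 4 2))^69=((4)(0 2))^69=(4)(0 2)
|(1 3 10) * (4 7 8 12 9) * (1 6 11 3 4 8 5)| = 12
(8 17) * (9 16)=(8 17)(9 16)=[0, 1, 2, 3, 4, 5, 6, 7, 17, 16, 10, 11, 12, 13, 14, 15, 9, 8]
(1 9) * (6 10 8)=(1 9)(6 10 8)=[0, 9, 2, 3, 4, 5, 10, 7, 6, 1, 8]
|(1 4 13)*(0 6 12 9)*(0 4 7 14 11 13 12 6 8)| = 30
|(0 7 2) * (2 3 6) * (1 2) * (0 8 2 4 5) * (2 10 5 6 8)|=6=|(0 7 3 8 10 5)(1 4 6)|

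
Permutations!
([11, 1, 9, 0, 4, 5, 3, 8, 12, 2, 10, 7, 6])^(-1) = (0 3 6 12 8 7 11)(2 9)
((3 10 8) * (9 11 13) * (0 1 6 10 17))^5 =(0 3 10 1 17 8 6)(9 13 11)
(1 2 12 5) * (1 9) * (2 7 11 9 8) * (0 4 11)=(0 4 11 9 1 7)(2 12 5 8)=[4, 7, 12, 3, 11, 8, 6, 0, 2, 1, 10, 9, 5]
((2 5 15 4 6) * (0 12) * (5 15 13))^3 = ((0 12)(2 15 4 6)(5 13))^3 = (0 12)(2 6 4 15)(5 13)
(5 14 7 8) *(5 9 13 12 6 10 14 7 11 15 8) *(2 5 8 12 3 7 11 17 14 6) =(2 5 11 15 12)(3 7 8 9 13)(6 10)(14 17) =[0, 1, 5, 7, 4, 11, 10, 8, 9, 13, 6, 15, 2, 3, 17, 12, 16, 14]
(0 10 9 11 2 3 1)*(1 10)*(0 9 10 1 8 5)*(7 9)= (0 8 5)(1 7 9 11 2 3)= [8, 7, 3, 1, 4, 0, 6, 9, 5, 11, 10, 2]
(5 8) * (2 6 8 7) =(2 6 8 5 7) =[0, 1, 6, 3, 4, 7, 8, 2, 5]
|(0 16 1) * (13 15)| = |(0 16 1)(13 15)| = 6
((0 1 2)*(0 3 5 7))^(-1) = (0 7 5 3 2 1)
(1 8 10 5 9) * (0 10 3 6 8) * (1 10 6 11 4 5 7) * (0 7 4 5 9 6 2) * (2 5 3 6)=(0 5 2)(1 7)(3 11)(4 9 10)(6 8)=[5, 7, 0, 11, 9, 2, 8, 1, 6, 10, 4, 3]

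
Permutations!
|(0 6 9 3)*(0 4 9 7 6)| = |(3 4 9)(6 7)| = 6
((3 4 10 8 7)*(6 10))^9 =(3 10)(4 8)(6 7)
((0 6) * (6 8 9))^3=((0 8 9 6))^3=(0 6 9 8)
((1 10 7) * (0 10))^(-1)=(0 1 7 10)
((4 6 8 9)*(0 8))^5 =((0 8 9 4 6))^5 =(9)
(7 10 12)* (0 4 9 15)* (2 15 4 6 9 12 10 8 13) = (0 6 9 4 12 7 8 13 2 15) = [6, 1, 15, 3, 12, 5, 9, 8, 13, 4, 10, 11, 7, 2, 14, 0]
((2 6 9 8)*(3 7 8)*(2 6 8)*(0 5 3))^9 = (0 5 3 7 2 8 6 9)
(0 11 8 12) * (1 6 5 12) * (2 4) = (0 11 8 1 6 5 12)(2 4) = [11, 6, 4, 3, 2, 12, 5, 7, 1, 9, 10, 8, 0]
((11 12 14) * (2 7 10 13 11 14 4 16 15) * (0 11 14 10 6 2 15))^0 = (16)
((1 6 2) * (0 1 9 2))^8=(9)(0 6 1)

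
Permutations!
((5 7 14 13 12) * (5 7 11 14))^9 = ((5 11 14 13 12 7))^9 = (5 13)(7 14)(11 12)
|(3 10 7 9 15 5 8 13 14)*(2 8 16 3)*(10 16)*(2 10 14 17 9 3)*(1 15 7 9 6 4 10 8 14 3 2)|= 10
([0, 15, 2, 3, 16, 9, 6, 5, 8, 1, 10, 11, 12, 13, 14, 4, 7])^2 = (1 4 7 9 15 16 5)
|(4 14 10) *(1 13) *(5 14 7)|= |(1 13)(4 7 5 14 10)|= 10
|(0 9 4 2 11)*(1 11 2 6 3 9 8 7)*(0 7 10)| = |(0 8 10)(1 11 7)(3 9 4 6)| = 12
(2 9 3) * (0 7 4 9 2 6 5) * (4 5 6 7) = (0 4 9 3 7 5) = [4, 1, 2, 7, 9, 0, 6, 5, 8, 3]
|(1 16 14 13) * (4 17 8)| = 12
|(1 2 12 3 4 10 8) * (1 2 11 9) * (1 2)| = |(1 11 9 2 12 3 4 10 8)| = 9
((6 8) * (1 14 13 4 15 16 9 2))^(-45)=(1 4 9 14 15 2 13 16)(6 8)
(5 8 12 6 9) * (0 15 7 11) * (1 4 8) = (0 15 7 11)(1 4 8 12 6 9 5) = [15, 4, 2, 3, 8, 1, 9, 11, 12, 5, 10, 0, 6, 13, 14, 7]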